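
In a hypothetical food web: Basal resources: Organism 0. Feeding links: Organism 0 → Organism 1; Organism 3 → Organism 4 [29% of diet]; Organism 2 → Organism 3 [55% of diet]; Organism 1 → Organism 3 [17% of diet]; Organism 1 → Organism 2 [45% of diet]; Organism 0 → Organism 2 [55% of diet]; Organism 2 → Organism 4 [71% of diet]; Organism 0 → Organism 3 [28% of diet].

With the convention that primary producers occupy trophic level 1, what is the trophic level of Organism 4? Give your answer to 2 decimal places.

Organism 1: 1 + 1 = 2
Organism 2: 1 + (0.55×1 + 0.45×2) = 2.45
Organism 3: 1 + (0.55×2.45 + 0.28×1 + 0.17×2) = 2.9675
Organism 4: 1 + (0.29×2.9675 + 0.71×2.45) = 3.600075

3.60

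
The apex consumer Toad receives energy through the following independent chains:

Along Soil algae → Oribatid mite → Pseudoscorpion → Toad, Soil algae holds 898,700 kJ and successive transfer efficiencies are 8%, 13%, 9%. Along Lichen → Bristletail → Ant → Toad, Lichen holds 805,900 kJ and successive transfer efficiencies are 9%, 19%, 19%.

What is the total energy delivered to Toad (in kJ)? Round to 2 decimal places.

3459.55 kJ

Via Soil algae: 898700 × 0.08 × 0.13 × 0.09 = 841.1832 kJ
Via Lichen: 805900 × 0.09 × 0.19 × 0.19 = 2618.3691 kJ
Total at Toad: 841.1832 + 2618.3691 = 3459.5523 kJ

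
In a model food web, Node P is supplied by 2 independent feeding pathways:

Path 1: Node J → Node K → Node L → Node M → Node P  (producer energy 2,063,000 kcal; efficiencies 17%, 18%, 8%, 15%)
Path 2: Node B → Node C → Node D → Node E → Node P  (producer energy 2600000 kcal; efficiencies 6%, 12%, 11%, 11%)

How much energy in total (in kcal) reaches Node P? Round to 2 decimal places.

Path 1: 2063000 × 0.17 × 0.18 × 0.08 × 0.15 = 757.5336 kcal
Path 2: 2600000 × 0.06 × 0.12 × 0.11 × 0.11 = 226.512 kcal
Total at Node P: 757.5336 + 226.512 = 984.0456 kcal

984.05 kcal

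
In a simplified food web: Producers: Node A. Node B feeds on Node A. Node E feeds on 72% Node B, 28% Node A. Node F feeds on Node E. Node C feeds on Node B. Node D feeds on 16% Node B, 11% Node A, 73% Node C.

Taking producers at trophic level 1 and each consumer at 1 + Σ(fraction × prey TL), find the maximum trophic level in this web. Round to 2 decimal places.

3.72

Node B: 1 + 1 = 2
Node C: 1 + 2 = 3
Node D: 1 + (0.16×2 + 0.11×1 + 0.73×3) = 3.62
Node E: 1 + (0.72×2 + 0.28×1) = 2.72
Node F: 1 + 2.72 = 3.72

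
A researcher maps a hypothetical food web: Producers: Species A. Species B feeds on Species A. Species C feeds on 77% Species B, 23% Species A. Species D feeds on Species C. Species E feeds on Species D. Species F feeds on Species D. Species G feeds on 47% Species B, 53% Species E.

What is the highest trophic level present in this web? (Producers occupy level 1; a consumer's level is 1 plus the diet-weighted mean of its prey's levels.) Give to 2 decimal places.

4.77

Species B: 1 + 1 = 2
Species C: 1 + (0.77×2 + 0.23×1) = 2.77
Species D: 1 + 2.77 = 3.77
Species E: 1 + 3.77 = 4.77
Species F: 1 + 3.77 = 4.77
Species G: 1 + (0.47×2 + 0.53×4.77) = 4.4681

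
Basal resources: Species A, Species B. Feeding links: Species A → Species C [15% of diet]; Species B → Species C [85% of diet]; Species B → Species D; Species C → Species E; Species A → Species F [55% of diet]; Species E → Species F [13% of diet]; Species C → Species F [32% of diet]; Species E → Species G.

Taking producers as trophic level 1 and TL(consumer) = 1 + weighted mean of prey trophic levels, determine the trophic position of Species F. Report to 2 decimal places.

Species C: 1 + (0.15×1 + 0.85×1) = 2
Species D: 1 + 1 = 2
Species E: 1 + 2 = 3
Species F: 1 + (0.55×1 + 0.13×3 + 0.32×2) = 2.58
Species G: 1 + 3 = 4

2.58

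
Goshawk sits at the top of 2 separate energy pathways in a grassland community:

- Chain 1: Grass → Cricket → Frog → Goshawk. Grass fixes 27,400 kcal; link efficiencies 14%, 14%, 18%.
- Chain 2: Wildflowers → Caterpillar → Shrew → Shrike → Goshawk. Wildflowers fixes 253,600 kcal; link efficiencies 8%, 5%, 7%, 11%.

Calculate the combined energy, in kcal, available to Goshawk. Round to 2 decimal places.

Chain 1: 27400 × 0.14 × 0.14 × 0.18 = 96.6672 kcal
Chain 2: 253600 × 0.08 × 0.05 × 0.07 × 0.11 = 7.81088 kcal
Total at Goshawk: 96.6672 + 7.81088 = 104.47808 kcal

104.48 kcal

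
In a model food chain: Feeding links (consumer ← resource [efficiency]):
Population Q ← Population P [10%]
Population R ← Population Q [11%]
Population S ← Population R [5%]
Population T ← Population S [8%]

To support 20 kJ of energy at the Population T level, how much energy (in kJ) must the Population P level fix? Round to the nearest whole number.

Cumulative transfer efficiency: 0.1 × 0.11 × 0.05 × 0.08 = 0.000044
Population P energy = 20 / 0.000044 = 454545 kJ

454545 kJ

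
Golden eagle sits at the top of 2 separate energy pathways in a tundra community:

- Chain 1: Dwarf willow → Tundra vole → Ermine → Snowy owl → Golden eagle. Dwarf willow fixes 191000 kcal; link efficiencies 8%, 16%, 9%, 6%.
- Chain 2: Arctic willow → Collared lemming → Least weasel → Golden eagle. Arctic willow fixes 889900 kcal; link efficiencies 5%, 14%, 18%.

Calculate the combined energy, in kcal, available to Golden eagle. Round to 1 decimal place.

Chain 1: 191000 × 0.08 × 0.16 × 0.09 × 0.06 = 13.20192 kcal
Chain 2: 889900 × 0.05 × 0.14 × 0.18 = 1121.274 kcal
Total at Golden eagle: 13.20192 + 1121.274 = 1134.47592 kcal

1134.5 kcal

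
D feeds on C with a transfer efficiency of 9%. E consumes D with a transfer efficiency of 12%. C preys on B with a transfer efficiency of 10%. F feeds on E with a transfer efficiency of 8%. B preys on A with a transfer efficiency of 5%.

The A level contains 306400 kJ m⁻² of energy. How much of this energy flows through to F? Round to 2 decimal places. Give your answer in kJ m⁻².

B: 306400 × 0.05 = 15320 kJ m⁻²
C: 15320 × 0.1 = 1532 kJ m⁻²
D: 1532 × 0.09 = 137.88 kJ m⁻²
E: 137.88 × 0.12 = 16.5456 kJ m⁻²
F: 16.5456 × 0.08 = 1.323648 kJ m⁻²

1.32 kJ m⁻²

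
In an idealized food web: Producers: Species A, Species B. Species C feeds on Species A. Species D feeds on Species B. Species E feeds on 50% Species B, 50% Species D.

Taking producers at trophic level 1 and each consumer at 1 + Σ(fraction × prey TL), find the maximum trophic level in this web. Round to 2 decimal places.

2.50

Species C: 1 + 1 = 2
Species D: 1 + 1 = 2
Species E: 1 + (0.5×1 + 0.5×2) = 2.5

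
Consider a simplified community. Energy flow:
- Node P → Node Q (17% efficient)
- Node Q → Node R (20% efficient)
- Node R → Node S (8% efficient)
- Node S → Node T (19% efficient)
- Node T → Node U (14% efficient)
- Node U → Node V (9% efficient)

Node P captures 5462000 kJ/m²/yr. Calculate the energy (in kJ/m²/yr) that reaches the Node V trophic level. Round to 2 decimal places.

35.57 kJ/m²/yr

Node Q: 5462000 × 0.17 = 928540 kJ/m²/yr
Node R: 928540 × 0.2 = 185708 kJ/m²/yr
Node S: 185708 × 0.08 = 14856.64 kJ/m²/yr
Node T: 14856.64 × 0.19 = 2822.7616 kJ/m²/yr
Node U: 2822.7616 × 0.14 = 395.186624 kJ/m²/yr
Node V: 395.186624 × 0.09 = 35.56679616 kJ/m²/yr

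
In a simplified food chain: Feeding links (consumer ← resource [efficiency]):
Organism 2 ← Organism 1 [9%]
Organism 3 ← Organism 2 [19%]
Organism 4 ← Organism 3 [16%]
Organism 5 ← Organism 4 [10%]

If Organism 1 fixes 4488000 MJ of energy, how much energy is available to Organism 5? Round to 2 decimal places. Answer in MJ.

1227.92 MJ

Organism 2: 4488000 × 0.09 = 403920 MJ
Organism 3: 403920 × 0.19 = 76744.8 MJ
Organism 4: 76744.8 × 0.16 = 12279.168 MJ
Organism 5: 12279.168 × 0.1 = 1227.9168 MJ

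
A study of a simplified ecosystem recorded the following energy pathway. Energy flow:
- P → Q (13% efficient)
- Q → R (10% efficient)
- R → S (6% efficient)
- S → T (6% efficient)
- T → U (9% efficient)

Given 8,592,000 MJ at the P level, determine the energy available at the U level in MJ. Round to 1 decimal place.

Q: 8592000 × 0.13 = 1116960 MJ
R: 1116960 × 0.1 = 111696 MJ
S: 111696 × 0.06 = 6701.76 MJ
T: 6701.76 × 0.06 = 402.1056 MJ
U: 402.1056 × 0.09 = 36.189504 MJ

36.2 MJ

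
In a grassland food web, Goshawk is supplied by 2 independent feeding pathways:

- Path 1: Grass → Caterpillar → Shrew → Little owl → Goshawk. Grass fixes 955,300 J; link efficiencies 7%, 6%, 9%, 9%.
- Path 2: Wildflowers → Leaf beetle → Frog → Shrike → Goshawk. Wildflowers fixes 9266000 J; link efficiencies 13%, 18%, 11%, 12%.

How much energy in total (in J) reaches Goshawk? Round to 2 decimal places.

Path 1: 955300 × 0.07 × 0.06 × 0.09 × 0.09 = 32.499306 J
Path 2: 9266000 × 0.13 × 0.18 × 0.11 × 0.12 = 2862.08208 J
Total at Goshawk: 32.499306 + 2862.08208 = 2894.581386 J

2894.58 J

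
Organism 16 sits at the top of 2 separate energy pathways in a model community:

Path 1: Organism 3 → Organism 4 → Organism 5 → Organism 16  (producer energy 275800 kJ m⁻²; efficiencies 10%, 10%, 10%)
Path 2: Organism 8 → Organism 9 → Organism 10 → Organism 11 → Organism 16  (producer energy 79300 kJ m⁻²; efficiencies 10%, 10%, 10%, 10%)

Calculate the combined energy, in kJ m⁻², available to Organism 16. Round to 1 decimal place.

Path 1: 275800 × 0.1 × 0.1 × 0.1 = 275.8 kJ m⁻²
Path 2: 79300 × 0.1 × 0.1 × 0.1 × 0.1 = 7.93 kJ m⁻²
Total at Organism 16: 275.8 + 7.93 = 283.73 kJ m⁻²

283.7 kJ m⁻²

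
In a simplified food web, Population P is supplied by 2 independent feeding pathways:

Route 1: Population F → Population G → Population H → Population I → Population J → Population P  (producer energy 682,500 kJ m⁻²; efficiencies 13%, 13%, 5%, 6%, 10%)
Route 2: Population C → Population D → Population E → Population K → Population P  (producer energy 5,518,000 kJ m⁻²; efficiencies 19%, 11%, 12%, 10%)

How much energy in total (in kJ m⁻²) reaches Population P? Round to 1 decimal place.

1387.4 kJ m⁻²

Route 1: 682500 × 0.13 × 0.13 × 0.05 × 0.06 × 0.1 = 3.460275 kJ m⁻²
Route 2: 5518000 × 0.19 × 0.11 × 0.12 × 0.1 = 1383.9144 kJ m⁻²
Total at Population P: 3.460275 + 1383.9144 = 1387.374675 kJ m⁻²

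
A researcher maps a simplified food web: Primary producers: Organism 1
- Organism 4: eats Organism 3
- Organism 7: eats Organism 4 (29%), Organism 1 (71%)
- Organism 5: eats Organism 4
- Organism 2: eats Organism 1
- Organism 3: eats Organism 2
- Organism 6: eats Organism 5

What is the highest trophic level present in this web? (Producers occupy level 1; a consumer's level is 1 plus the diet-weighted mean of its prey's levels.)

6

Organism 2: 1 + 1 = 2
Organism 3: 1 + 2 = 3
Organism 4: 1 + 3 = 4
Organism 5: 1 + 4 = 5
Organism 6: 1 + 5 = 6
Organism 7: 1 + (0.29×4 + 0.71×1) = 2.87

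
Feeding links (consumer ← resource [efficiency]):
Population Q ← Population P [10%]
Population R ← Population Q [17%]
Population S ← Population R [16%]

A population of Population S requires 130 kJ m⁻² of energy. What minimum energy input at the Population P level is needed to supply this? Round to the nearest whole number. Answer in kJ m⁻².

Cumulative transfer efficiency: 0.1 × 0.17 × 0.16 = 0.00272
Population P energy = 130 / 0.00272 = 47794 kJ m⁻²

47794 kJ m⁻²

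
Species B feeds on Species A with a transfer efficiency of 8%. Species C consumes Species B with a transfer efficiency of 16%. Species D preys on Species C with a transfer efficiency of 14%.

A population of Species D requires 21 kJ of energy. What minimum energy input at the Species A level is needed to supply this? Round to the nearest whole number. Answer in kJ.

11719 kJ

Cumulative transfer efficiency: 0.08 × 0.16 × 0.14 = 0.001792
Species A energy = 21 / 0.001792 = 11719 kJ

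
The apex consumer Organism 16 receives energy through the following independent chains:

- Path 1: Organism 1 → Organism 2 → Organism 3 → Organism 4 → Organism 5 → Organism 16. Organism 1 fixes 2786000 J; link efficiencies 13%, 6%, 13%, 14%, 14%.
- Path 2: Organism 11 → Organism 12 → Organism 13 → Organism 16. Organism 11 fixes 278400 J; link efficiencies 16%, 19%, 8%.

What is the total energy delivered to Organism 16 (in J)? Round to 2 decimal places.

732.44 J

Path 1: 2786000 × 0.13 × 0.06 × 0.13 × 0.14 × 0.14 = 55.3700784 J
Path 2: 278400 × 0.16 × 0.19 × 0.08 = 677.0688 J
Total at Organism 16: 55.3700784 + 677.0688 = 732.4388784 J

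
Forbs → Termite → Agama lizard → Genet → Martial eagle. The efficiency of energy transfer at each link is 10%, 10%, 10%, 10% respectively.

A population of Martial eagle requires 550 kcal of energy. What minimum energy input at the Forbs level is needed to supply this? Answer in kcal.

Cumulative transfer efficiency: 0.1 × 0.1 × 0.1 × 0.1 = 0.0001
Forbs energy = 550 / 0.0001 = 5500000 kcal

5500000 kcal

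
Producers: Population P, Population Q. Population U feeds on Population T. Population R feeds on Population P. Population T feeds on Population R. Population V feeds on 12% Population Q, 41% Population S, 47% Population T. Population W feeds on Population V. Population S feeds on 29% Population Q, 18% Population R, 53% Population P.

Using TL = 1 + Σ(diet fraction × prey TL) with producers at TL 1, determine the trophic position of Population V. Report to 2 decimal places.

Population R: 1 + 1 = 2
Population S: 1 + (0.29×1 + 0.18×2 + 0.53×1) = 2.18
Population T: 1 + 2 = 3
Population U: 1 + 3 = 4
Population V: 1 + (0.12×1 + 0.41×2.18 + 0.47×3) = 3.4238
Population W: 1 + 3.4238 = 4.4238

3.42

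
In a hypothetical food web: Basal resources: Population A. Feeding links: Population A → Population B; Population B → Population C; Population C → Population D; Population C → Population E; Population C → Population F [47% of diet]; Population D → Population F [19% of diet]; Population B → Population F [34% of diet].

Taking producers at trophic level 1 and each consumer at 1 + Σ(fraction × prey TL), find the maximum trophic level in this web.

Population B: 1 + 1 = 2
Population C: 1 + 2 = 3
Population D: 1 + 3 = 4
Population E: 1 + 3 = 4
Population F: 1 + (0.47×3 + 0.19×4 + 0.34×2) = 3.85

4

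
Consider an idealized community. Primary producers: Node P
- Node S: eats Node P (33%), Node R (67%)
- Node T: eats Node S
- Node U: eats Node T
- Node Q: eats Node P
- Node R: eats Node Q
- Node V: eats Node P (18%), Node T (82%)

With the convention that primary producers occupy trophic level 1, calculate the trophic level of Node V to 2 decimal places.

Node Q: 1 + 1 = 2
Node R: 1 + 2 = 3
Node S: 1 + (0.33×1 + 0.67×3) = 3.34
Node T: 1 + 3.34 = 4.34
Node U: 1 + 4.34 = 5.34
Node V: 1 + (0.18×1 + 0.82×4.34) = 4.7388

4.74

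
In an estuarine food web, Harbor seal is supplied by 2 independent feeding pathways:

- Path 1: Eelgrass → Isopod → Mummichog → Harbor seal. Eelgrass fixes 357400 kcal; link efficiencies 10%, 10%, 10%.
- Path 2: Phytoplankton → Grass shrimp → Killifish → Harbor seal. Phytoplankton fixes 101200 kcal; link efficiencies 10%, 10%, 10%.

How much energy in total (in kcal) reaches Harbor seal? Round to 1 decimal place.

Path 1: 357400 × 0.1 × 0.1 × 0.1 = 357.4 kcal
Path 2: 101200 × 0.1 × 0.1 × 0.1 = 101.2 kcal
Total at Harbor seal: 357.4 + 101.2 = 458.6 kcal

458.6 kcal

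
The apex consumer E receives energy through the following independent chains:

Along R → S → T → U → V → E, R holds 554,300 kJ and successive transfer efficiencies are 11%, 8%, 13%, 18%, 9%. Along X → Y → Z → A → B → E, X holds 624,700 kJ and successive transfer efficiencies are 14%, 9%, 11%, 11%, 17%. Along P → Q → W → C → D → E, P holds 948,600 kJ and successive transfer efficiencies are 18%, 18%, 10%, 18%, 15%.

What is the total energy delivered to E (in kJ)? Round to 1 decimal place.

Via R: 554300 × 0.11 × 0.08 × 0.13 × 0.18 × 0.09 = 10.27273104 kJ
Via X: 624700 × 0.14 × 0.09 × 0.11 × 0.11 × 0.17 = 16.19109954 kJ
Via P: 948600 × 0.18 × 0.18 × 0.1 × 0.18 × 0.15 = 82.983528 kJ
Total at E: 10.27273104 + 16.19109954 + 82.983528 = 109.44735858 kJ

109.4 kJ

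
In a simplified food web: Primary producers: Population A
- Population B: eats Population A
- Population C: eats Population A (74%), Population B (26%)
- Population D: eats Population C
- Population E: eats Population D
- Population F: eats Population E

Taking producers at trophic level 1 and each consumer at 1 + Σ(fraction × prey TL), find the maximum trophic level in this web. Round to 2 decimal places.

5.26

Population B: 1 + 1 = 2
Population C: 1 + (0.74×1 + 0.26×2) = 2.26
Population D: 1 + 2.26 = 3.26
Population E: 1 + 3.26 = 4.26
Population F: 1 + 4.26 = 5.26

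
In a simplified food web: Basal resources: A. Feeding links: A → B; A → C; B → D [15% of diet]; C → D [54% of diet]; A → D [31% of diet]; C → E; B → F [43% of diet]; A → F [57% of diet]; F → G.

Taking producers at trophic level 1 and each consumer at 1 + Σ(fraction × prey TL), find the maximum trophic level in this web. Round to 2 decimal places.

B: 1 + 1 = 2
C: 1 + 1 = 2
D: 1 + (0.15×2 + 0.54×2 + 0.31×1) = 2.69
E: 1 + 2 = 3
F: 1 + (0.43×2 + 0.57×1) = 2.43
G: 1 + 2.43 = 3.43

3.43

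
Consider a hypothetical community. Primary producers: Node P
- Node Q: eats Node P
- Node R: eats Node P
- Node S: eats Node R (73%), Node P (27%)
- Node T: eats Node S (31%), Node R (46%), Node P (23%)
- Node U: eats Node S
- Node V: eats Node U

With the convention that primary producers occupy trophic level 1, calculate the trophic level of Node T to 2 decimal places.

Node Q: 1 + 1 = 2
Node R: 1 + 1 = 2
Node S: 1 + (0.73×2 + 0.27×1) = 2.73
Node T: 1 + (0.31×2.73 + 0.46×2 + 0.23×1) = 2.9963
Node U: 1 + 2.73 = 3.73
Node V: 1 + 3.73 = 4.73

3.00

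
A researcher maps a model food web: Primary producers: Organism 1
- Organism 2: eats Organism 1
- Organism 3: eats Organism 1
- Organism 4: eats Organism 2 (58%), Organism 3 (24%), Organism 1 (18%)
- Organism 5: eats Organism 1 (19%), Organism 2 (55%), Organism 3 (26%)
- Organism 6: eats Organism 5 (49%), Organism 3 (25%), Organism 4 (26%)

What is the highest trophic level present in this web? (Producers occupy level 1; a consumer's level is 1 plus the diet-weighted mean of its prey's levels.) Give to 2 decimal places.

3.61

Organism 2: 1 + 1 = 2
Organism 3: 1 + 1 = 2
Organism 4: 1 + (0.58×2 + 0.24×2 + 0.18×1) = 2.82
Organism 5: 1 + (0.19×1 + 0.55×2 + 0.26×2) = 2.81
Organism 6: 1 + (0.49×2.81 + 0.25×2 + 0.26×2.82) = 3.6101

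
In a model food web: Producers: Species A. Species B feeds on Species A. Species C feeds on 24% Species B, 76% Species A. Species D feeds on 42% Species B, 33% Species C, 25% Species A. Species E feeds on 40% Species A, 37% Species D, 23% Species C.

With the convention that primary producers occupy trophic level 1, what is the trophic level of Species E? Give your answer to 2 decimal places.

2.96

Species B: 1 + 1 = 2
Species C: 1 + (0.24×2 + 0.76×1) = 2.24
Species D: 1 + (0.42×2 + 0.33×2.24 + 0.25×1) = 2.8292
Species E: 1 + (0.4×1 + 0.37×2.8292 + 0.23×2.24) = 2.962004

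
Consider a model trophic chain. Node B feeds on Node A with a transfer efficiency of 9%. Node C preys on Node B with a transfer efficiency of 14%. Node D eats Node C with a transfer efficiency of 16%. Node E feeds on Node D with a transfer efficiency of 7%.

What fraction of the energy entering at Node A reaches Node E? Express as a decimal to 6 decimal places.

0.000141

Product of link efficiencies: 0.09 × 0.14 × 0.16 × 0.07 = 0.00014112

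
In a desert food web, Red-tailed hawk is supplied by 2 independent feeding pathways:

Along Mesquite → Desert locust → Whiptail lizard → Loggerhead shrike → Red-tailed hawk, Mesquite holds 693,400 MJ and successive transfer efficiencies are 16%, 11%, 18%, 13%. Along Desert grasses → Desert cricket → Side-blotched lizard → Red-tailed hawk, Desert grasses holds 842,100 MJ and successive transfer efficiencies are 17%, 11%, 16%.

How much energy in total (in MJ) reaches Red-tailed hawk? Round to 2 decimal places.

Via Mesquite: 693400 × 0.16 × 0.11 × 0.18 × 0.13 = 285.569856 MJ
Via Desert grasses: 842100 × 0.17 × 0.11 × 0.16 = 2519.5632 MJ
Total at Red-tailed hawk: 285.569856 + 2519.5632 = 2805.133056 MJ

2805.13 MJ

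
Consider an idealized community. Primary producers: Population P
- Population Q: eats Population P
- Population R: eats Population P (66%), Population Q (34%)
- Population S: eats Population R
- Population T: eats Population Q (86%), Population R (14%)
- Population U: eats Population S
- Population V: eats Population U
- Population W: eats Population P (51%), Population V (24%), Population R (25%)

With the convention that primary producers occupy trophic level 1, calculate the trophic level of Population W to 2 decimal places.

3.38

Population Q: 1 + 1 = 2
Population R: 1 + (0.66×1 + 0.34×2) = 2.34
Population S: 1 + 2.34 = 3.34
Population T: 1 + (0.86×2 + 0.14×2.34) = 3.0476
Population U: 1 + 3.34 = 4.34
Population V: 1 + 4.34 = 5.34
Population W: 1 + (0.51×1 + 0.24×5.34 + 0.25×2.34) = 3.3766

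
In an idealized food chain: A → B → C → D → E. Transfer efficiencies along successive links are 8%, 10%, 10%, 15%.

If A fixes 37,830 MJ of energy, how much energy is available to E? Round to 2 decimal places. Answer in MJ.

4.54 MJ

B: 37830 × 0.08 = 3026.4 MJ
C: 3026.4 × 0.1 = 302.64 MJ
D: 302.64 × 0.1 = 30.264 MJ
E: 30.264 × 0.15 = 4.5396 MJ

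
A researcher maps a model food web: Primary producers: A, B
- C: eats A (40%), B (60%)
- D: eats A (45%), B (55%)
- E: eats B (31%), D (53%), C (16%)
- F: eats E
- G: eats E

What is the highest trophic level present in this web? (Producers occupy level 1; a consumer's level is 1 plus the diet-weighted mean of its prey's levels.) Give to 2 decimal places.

C: 1 + (0.4×1 + 0.6×1) = 2
D: 1 + (0.45×1 + 0.55×1) = 2
E: 1 + (0.31×1 + 0.53×2 + 0.16×2) = 2.69
F: 1 + 2.69 = 3.69
G: 1 + 2.69 = 3.69

3.69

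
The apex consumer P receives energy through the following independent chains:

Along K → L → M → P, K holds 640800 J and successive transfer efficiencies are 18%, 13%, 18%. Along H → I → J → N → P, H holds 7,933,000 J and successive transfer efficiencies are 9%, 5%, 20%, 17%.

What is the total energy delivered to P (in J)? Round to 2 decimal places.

3912.80 J

Via K: 640800 × 0.18 × 0.13 × 0.18 = 2699.0496 J
Via H: 7933000 × 0.09 × 0.05 × 0.2 × 0.17 = 1213.749 J
Total at P: 2699.0496 + 1213.749 = 3912.7986 J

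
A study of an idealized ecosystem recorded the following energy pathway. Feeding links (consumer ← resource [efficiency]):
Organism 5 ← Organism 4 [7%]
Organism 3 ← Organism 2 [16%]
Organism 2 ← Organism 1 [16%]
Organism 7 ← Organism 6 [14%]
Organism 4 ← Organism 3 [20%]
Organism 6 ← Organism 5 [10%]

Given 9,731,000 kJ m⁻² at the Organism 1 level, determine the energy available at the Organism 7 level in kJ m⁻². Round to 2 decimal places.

48.83 kJ m⁻²

Organism 2: 9731000 × 0.16 = 1556960 kJ m⁻²
Organism 3: 1556960 × 0.16 = 249113.6 kJ m⁻²
Organism 4: 249113.6 × 0.2 = 49822.72 kJ m⁻²
Organism 5: 49822.72 × 0.07 = 3487.5904 kJ m⁻²
Organism 6: 3487.5904 × 0.1 = 348.75904 kJ m⁻²
Organism 7: 348.75904 × 0.14 = 48.8262656 kJ m⁻²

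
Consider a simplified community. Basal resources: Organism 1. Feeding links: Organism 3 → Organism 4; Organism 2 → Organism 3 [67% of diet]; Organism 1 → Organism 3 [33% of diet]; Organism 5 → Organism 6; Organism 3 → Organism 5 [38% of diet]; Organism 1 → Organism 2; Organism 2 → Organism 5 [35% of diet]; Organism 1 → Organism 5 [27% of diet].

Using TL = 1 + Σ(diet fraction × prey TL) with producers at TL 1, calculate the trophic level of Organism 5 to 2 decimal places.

2.98

Organism 2: 1 + 1 = 2
Organism 3: 1 + (0.67×2 + 0.33×1) = 2.67
Organism 4: 1 + 2.67 = 3.67
Organism 5: 1 + (0.27×1 + 0.38×2.67 + 0.35×2) = 2.9846
Organism 6: 1 + 2.9846 = 3.9846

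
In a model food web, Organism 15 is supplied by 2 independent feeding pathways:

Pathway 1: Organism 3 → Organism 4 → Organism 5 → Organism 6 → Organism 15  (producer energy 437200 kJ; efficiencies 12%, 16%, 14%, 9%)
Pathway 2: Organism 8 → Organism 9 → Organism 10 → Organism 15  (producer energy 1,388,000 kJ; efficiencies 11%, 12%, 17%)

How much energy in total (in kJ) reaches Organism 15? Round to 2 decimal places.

3220.44 kJ

Pathway 1: 437200 × 0.12 × 0.16 × 0.14 × 0.09 = 105.767424 kJ
Pathway 2: 1388000 × 0.11 × 0.12 × 0.17 = 3114.672 kJ
Total at Organism 15: 105.767424 + 3114.672 = 3220.439424 kJ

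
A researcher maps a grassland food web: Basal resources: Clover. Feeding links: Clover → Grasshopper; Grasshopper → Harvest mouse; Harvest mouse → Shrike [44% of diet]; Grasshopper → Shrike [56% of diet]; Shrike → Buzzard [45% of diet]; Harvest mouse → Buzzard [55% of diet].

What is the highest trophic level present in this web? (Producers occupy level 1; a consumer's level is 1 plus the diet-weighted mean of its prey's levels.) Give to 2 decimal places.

4.20

Grasshopper: 1 + 1 = 2
Harvest mouse: 1 + 2 = 3
Shrike: 1 + (0.44×3 + 0.56×2) = 3.44
Buzzard: 1 + (0.45×3.44 + 0.55×3) = 4.198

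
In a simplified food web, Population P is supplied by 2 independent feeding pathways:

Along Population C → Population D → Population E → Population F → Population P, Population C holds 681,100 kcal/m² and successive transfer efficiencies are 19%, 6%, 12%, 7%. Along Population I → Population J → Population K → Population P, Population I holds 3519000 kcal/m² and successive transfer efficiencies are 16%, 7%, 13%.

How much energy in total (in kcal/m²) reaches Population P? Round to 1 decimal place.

5188.9 kcal/m²

Via Population C: 681100 × 0.19 × 0.06 × 0.12 × 0.07 = 65.222136 kcal/m²
Via Population I: 3519000 × 0.16 × 0.07 × 0.13 = 5123.664 kcal/m²
Total at Population P: 65.222136 + 5123.664 = 5188.886136 kcal/m²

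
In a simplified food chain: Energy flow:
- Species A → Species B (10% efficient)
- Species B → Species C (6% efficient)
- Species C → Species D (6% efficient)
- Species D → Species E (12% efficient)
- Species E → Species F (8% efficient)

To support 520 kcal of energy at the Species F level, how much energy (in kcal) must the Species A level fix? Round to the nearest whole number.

Cumulative transfer efficiency: 0.1 × 0.06 × 0.06 × 0.12 × 0.08 = 0.000003456
Species A energy = 520 / 0.000003456 = 150462963 kcal

150462963 kcal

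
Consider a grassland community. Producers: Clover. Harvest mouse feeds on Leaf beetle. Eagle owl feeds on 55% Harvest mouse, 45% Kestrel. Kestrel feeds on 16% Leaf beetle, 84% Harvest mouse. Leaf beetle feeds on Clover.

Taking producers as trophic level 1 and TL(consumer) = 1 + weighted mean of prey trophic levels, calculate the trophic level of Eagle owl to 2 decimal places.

4.38

Leaf beetle: 1 + 1 = 2
Harvest mouse: 1 + 2 = 3
Kestrel: 1 + (0.16×2 + 0.84×3) = 3.84
Eagle owl: 1 + (0.55×3 + 0.45×3.84) = 4.378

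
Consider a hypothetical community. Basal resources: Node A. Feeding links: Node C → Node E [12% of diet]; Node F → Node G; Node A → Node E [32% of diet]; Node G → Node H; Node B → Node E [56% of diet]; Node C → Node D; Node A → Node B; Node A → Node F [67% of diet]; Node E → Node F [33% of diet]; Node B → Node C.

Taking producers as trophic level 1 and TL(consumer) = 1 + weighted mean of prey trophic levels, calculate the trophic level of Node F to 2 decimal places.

Node B: 1 + 1 = 2
Node C: 1 + 2 = 3
Node D: 1 + 3 = 4
Node E: 1 + (0.56×2 + 0.32×1 + 0.12×3) = 2.8
Node F: 1 + (0.67×1 + 0.33×2.8) = 2.594
Node G: 1 + 2.594 = 3.594
Node H: 1 + 3.594 = 4.594

2.59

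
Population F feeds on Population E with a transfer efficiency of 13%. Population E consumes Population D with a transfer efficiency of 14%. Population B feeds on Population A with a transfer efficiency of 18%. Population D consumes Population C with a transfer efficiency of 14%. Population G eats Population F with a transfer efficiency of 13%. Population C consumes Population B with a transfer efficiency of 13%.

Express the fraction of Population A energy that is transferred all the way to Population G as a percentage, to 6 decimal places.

0.000775%

Product of link efficiencies: 0.18 × 0.13 × 0.14 × 0.14 × 0.13 × 0.13 = 0.000007751016
As a percentage: 0.000007751016 × 100 = 0.000775%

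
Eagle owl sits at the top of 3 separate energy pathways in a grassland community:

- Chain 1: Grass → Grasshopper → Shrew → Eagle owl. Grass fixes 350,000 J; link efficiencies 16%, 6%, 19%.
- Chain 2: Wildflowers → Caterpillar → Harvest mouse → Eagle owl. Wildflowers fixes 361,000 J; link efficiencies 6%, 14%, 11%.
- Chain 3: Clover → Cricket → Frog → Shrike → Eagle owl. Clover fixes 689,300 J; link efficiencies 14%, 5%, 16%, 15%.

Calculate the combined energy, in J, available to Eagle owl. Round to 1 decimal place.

Chain 1: 350000 × 0.16 × 0.06 × 0.19 = 638.4 J
Chain 2: 361000 × 0.06 × 0.14 × 0.11 = 333.564 J
Chain 3: 689300 × 0.14 × 0.05 × 0.16 × 0.15 = 115.8024 J
Total at Eagle owl: 638.4 + 333.564 + 115.8024 = 1087.7664 J

1087.8 J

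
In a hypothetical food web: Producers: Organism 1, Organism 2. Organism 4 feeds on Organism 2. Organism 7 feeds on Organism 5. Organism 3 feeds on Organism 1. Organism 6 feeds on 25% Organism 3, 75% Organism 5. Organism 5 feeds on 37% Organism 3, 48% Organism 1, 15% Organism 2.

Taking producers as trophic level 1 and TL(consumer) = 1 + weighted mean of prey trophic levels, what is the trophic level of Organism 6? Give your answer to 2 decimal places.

3.28

Organism 3: 1 + 1 = 2
Organism 4: 1 + 1 = 2
Organism 5: 1 + (0.37×2 + 0.48×1 + 0.15×1) = 2.37
Organism 6: 1 + (0.25×2 + 0.75×2.37) = 3.2775
Organism 7: 1 + 2.37 = 3.37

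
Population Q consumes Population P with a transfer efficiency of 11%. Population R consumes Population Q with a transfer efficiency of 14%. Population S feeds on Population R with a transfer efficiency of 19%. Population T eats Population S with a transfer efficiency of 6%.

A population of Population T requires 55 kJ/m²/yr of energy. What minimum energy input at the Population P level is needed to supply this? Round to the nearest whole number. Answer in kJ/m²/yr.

Cumulative transfer efficiency: 0.11 × 0.14 × 0.19 × 0.06 = 0.00017556
Population P energy = 55 / 0.00017556 = 313283 kJ/m²/yr

313283 kJ/m²/yr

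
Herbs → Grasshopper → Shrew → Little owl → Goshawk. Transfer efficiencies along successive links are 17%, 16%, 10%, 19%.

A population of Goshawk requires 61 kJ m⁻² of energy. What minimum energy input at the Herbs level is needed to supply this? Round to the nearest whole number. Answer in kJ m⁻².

Cumulative transfer efficiency: 0.17 × 0.16 × 0.1 × 0.19 = 0.0005168
Herbs energy = 61 / 0.0005168 = 118034 kJ m⁻²

118034 kJ m⁻²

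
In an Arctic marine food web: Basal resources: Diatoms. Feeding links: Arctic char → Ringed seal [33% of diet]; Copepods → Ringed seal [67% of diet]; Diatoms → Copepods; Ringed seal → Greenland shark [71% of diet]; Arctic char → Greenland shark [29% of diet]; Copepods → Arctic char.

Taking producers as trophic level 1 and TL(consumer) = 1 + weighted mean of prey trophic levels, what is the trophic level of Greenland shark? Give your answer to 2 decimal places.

Copepods: 1 + 1 = 2
Arctic char: 1 + 2 = 3
Ringed seal: 1 + (0.67×2 + 0.33×3) = 3.33
Greenland shark: 1 + (0.29×3 + 0.71×3.33) = 4.2343

4.23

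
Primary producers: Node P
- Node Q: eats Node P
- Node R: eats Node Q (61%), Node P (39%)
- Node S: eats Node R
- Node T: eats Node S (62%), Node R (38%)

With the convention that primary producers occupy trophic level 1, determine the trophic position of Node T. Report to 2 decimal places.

4.23

Node Q: 1 + 1 = 2
Node R: 1 + (0.61×2 + 0.39×1) = 2.61
Node S: 1 + 2.61 = 3.61
Node T: 1 + (0.62×3.61 + 0.38×2.61) = 4.23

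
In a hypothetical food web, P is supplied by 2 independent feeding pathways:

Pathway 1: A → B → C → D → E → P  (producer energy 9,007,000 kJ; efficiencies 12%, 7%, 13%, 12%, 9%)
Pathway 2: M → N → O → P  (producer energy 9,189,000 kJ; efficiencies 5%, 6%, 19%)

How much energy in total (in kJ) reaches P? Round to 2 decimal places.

5343.95 kJ

Pathway 1: 9007000 × 0.12 × 0.07 × 0.13 × 0.12 × 0.09 = 106.2249552 kJ
Pathway 2: 9189000 × 0.05 × 0.06 × 0.19 = 5237.73 kJ
Total at P: 106.2249552 + 5237.73 = 5343.9549552 kJ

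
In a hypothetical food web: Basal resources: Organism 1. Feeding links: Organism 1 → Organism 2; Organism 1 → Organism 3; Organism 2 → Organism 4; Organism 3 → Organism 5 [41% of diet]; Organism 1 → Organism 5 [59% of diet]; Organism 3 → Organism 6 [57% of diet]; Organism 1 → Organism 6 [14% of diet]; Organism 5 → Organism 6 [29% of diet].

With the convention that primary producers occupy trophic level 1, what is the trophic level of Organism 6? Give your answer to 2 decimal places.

Organism 2: 1 + 1 = 2
Organism 3: 1 + 1 = 2
Organism 4: 1 + 2 = 3
Organism 5: 1 + (0.41×2 + 0.59×1) = 2.41
Organism 6: 1 + (0.57×2 + 0.14×1 + 0.29×2.41) = 2.9789

2.98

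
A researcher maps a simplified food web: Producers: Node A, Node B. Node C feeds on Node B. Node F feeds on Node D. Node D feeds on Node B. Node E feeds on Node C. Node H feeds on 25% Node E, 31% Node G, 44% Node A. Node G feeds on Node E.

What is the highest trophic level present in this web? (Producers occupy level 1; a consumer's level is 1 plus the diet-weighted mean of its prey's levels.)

Node C: 1 + 1 = 2
Node D: 1 + 1 = 2
Node E: 1 + 2 = 3
Node F: 1 + 2 = 3
Node G: 1 + 3 = 4
Node H: 1 + (0.25×3 + 0.31×4 + 0.44×1) = 3.43

4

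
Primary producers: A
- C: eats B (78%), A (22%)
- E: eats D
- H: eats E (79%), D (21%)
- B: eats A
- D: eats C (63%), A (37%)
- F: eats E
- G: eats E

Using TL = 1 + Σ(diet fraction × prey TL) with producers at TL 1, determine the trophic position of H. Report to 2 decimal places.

B: 1 + 1 = 2
C: 1 + (0.78×2 + 0.22×1) = 2.78
D: 1 + (0.63×2.78 + 0.37×1) = 3.1214
E: 1 + 3.1214 = 4.1214
F: 1 + 4.1214 = 5.1214
G: 1 + 4.1214 = 5.1214
H: 1 + (0.79×4.1214 + 0.21×3.1214) = 4.9114

4.91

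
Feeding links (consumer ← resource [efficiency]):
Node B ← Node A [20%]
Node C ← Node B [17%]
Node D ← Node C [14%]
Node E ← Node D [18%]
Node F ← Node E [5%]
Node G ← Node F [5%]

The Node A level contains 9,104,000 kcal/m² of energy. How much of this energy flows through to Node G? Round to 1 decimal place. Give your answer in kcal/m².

19.5 kcal/m²

Node B: 9104000 × 0.2 = 1820800 kcal/m²
Node C: 1820800 × 0.17 = 309536 kcal/m²
Node D: 309536 × 0.14 = 43335.04 kcal/m²
Node E: 43335.04 × 0.18 = 7800.3072 kcal/m²
Node F: 7800.3072 × 0.05 = 390.01536 kcal/m²
Node G: 390.01536 × 0.05 = 19.500768 kcal/m²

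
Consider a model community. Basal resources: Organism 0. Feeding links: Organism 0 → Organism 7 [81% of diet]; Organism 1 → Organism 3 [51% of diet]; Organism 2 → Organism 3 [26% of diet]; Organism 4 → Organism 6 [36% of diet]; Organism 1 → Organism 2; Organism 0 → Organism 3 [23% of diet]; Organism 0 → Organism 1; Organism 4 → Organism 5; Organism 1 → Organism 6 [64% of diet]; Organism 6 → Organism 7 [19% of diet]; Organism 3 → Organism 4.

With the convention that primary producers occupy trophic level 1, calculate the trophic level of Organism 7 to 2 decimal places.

2.52

Organism 1: 1 + 1 = 2
Organism 2: 1 + 2 = 3
Organism 3: 1 + (0.51×2 + 0.23×1 + 0.26×3) = 3.03
Organism 4: 1 + 3.03 = 4.03
Organism 5: 1 + 4.03 = 5.03
Organism 6: 1 + (0.36×4.03 + 0.64×2) = 3.7308
Organism 7: 1 + (0.81×1 + 0.19×3.7308) = 2.518852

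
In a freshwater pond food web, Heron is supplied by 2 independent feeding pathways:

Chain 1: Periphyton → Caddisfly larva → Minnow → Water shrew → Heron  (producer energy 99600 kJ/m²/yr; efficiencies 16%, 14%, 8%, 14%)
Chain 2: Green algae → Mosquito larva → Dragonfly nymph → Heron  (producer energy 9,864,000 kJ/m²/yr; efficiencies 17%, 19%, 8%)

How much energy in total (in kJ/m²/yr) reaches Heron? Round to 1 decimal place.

Chain 1: 99600 × 0.16 × 0.14 × 0.08 × 0.14 = 24.987648 kJ/m²/yr
Chain 2: 9864000 × 0.17 × 0.19 × 0.08 = 25488.576 kJ/m²/yr
Total at Heron: 24.987648 + 25488.576 = 25513.563648 kJ/m²/yr

25513.6 kJ/m²/yr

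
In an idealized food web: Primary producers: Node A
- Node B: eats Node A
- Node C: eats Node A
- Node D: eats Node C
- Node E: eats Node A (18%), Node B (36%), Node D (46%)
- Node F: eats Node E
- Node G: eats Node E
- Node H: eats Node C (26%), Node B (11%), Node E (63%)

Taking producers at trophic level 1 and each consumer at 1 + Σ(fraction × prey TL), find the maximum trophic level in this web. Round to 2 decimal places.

4.28

Node B: 1 + 1 = 2
Node C: 1 + 1 = 2
Node D: 1 + 2 = 3
Node E: 1 + (0.18×1 + 0.36×2 + 0.46×3) = 3.28
Node F: 1 + 3.28 = 4.28
Node G: 1 + 3.28 = 4.28
Node H: 1 + (0.26×2 + 0.11×2 + 0.63×3.28) = 3.8064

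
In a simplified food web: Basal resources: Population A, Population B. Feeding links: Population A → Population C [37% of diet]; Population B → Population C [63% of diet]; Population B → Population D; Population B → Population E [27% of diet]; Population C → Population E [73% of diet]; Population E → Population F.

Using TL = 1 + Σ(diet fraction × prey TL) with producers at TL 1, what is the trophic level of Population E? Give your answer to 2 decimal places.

2.73

Population C: 1 + (0.37×1 + 0.63×1) = 2
Population D: 1 + 1 = 2
Population E: 1 + (0.27×1 + 0.73×2) = 2.73
Population F: 1 + 2.73 = 3.73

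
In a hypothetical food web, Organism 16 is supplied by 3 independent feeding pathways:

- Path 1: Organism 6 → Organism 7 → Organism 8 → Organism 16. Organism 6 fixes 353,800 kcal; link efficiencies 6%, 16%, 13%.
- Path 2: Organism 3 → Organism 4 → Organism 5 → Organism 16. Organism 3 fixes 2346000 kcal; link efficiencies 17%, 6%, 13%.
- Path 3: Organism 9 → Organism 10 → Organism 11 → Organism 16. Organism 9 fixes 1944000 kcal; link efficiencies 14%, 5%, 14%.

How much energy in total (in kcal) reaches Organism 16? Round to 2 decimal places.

5457.46 kcal

Path 1: 353800 × 0.06 × 0.16 × 0.13 = 441.5424 kcal
Path 2: 2346000 × 0.17 × 0.06 × 0.13 = 3110.796 kcal
Path 3: 1944000 × 0.14 × 0.05 × 0.14 = 1905.12 kcal
Total at Organism 16: 441.5424 + 3110.796 + 1905.12 = 5457.4584 kcal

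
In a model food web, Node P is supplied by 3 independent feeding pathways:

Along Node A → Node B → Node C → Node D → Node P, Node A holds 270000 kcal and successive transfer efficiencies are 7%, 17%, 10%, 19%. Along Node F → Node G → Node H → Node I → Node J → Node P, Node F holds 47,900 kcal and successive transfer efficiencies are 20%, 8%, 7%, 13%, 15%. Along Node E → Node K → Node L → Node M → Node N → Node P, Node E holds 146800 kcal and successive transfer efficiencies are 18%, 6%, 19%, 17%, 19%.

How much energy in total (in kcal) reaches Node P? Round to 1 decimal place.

71.8 kcal

Via Node A: 270000 × 0.07 × 0.17 × 0.1 × 0.19 = 61.047 kcal
Via Node F: 47900 × 0.2 × 0.08 × 0.07 × 0.13 × 0.15 = 1.046136 kcal
Via Node E: 146800 × 0.18 × 0.06 × 0.19 × 0.17 × 0.19 = 9.72984528 kcal
Total at Node P: 61.047 + 1.046136 + 9.72984528 = 71.82298128 kcal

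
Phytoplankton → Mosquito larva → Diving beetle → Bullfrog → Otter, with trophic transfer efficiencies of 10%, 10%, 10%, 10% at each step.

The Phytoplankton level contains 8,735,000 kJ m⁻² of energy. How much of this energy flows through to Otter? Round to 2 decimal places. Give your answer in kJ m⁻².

Mosquito larva: 8735000 × 0.1 = 873500 kJ m⁻²
Diving beetle: 873500 × 0.1 = 87350 kJ m⁻²
Bullfrog: 87350 × 0.1 = 8735 kJ m⁻²
Otter: 8735 × 0.1 = 873.5 kJ m⁻²

873.50 kJ m⁻²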